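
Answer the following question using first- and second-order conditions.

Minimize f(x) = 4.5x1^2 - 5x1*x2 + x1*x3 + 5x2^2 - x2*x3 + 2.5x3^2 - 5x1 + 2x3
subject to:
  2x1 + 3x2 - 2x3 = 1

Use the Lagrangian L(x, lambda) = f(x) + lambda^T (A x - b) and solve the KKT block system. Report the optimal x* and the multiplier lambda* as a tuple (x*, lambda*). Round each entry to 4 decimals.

Form the Lagrangian:
  L(x, lambda) = (1/2) x^T Q x + c^T x + lambda^T (A x - b)
Stationarity (grad_x L = 0): Q x + c + A^T lambda = 0.
Primal feasibility: A x = b.

This gives the KKT block system:
  [ Q   A^T ] [ x     ]   [-c ]
  [ A    0  ] [ lambda ] = [ b ]

Solving the linear system:
  x*      = (0.3843, -0.0495, -0.1899)
  lambda* = (0.742)
  f(x*)   = -1.5216

x* = (0.3843, -0.0495, -0.1899), lambda* = (0.742)


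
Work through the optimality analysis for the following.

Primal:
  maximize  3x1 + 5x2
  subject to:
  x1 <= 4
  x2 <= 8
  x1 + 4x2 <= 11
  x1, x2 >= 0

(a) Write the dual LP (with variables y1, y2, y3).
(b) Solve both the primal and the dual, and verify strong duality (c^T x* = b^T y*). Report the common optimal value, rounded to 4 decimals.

The standard primal-dual pair for 'max c^T x s.t. A x <= b, x >= 0' is:
  Dual:  min b^T y  s.t.  A^T y >= c,  y >= 0.

So the dual LP is:
  minimize  4y1 + 8y2 + 11y3
  subject to:
    y1 + y3 >= 3
    y2 + 4y3 >= 5
    y1, y2, y3 >= 0

Solving the primal: x* = (4, 1.75).
  primal value c^T x* = 20.75.
Solving the dual: y* = (1.75, 0, 1.25).
  dual value b^T y* = 20.75.
Strong duality: c^T x* = b^T y*. Confirmed.

20.75


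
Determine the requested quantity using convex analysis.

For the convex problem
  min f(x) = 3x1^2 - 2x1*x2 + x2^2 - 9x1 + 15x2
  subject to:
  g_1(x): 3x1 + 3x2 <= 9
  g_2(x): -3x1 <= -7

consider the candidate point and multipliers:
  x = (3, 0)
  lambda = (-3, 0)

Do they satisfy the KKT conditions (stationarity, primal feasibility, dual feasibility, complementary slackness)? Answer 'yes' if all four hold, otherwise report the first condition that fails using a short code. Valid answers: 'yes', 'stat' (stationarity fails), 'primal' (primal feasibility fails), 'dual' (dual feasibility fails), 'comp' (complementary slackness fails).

Gradient of f: grad f(x) = Q x + c = (9, 9)
Constraint values g_i(x) = a_i^T x - b_i:
  g_1((3, 0)) = 0
  g_2((3, 0)) = -2
Stationarity residual: grad f(x) + sum_i lambda_i a_i = (0, 0)
  -> stationarity OK
Primal feasibility (all g_i <= 0): OK
Dual feasibility (all lambda_i >= 0): FAILS
Complementary slackness (lambda_i * g_i(x) = 0 for all i): OK

Verdict: the first failing condition is dual_feasibility -> dual.

dual


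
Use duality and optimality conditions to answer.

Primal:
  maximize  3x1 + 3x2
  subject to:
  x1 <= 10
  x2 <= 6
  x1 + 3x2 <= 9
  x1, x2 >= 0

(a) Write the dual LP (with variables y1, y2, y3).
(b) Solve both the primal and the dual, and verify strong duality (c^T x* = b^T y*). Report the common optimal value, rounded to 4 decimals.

The standard primal-dual pair for 'max c^T x s.t. A x <= b, x >= 0' is:
  Dual:  min b^T y  s.t.  A^T y >= c,  y >= 0.

So the dual LP is:
  minimize  10y1 + 6y2 + 9y3
  subject to:
    y1 + y3 >= 3
    y2 + 3y3 >= 3
    y1, y2, y3 >= 0

Solving the primal: x* = (9, 0).
  primal value c^T x* = 27.
Solving the dual: y* = (0, 0, 3).
  dual value b^T y* = 27.
Strong duality: c^T x* = b^T y*. Confirmed.

27


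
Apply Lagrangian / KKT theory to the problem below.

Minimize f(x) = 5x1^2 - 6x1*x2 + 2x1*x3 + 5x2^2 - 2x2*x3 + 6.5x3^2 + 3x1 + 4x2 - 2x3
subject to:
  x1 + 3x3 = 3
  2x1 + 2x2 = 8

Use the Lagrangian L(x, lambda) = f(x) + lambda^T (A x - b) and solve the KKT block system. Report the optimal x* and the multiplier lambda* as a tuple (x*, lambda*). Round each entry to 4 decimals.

Form the Lagrangian:
  L(x, lambda) = (1/2) x^T Q x + c^T x + lambda^T (A x - b)
Stationarity (grad_x L = 0): Q x + c + A^T lambda = 0.
Primal feasibility: A x = b.

This gives the KKT block system:
  [ Q   A^T ] [ x     ]   [-c ]
  [ A    0  ] [ lambda ] = [ b ]

Solving the linear system:
  x*      = (2.0144, 1.9856, 0.3285)
  lambda* = (-0.7762, -5.556)
  f(x*)   = 30.0523

x* = (2.0144, 1.9856, 0.3285), lambda* = (-0.7762, -5.556)


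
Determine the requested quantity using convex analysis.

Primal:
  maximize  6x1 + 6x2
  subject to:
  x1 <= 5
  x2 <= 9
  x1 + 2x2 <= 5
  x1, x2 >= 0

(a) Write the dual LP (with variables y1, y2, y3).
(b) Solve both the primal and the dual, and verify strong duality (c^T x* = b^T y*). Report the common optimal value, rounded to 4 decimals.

The standard primal-dual pair for 'max c^T x s.t. A x <= b, x >= 0' is:
  Dual:  min b^T y  s.t.  A^T y >= c,  y >= 0.

So the dual LP is:
  minimize  5y1 + 9y2 + 5y3
  subject to:
    y1 + y3 >= 6
    y2 + 2y3 >= 6
    y1, y2, y3 >= 0

Solving the primal: x* = (5, 0).
  primal value c^T x* = 30.
Solving the dual: y* = (3, 0, 3).
  dual value b^T y* = 30.
Strong duality: c^T x* = b^T y*. Confirmed.

30


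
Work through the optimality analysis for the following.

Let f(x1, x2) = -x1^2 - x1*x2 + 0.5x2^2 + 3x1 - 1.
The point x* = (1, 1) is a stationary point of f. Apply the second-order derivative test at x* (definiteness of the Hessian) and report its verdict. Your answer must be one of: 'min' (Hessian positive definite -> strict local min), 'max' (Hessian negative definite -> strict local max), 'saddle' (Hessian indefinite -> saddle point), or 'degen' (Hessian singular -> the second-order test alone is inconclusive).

Compute the Hessian H = grad^2 f:
  H = [[-2, -1], [-1, 1]]
Verify stationarity: grad f(x*) = H x* + g = (0, 0).
Eigenvalues of H: -2.3028, 1.3028.
Eigenvalues have mixed signs, so H is indefinite -> x* is a saddle point.

saddle


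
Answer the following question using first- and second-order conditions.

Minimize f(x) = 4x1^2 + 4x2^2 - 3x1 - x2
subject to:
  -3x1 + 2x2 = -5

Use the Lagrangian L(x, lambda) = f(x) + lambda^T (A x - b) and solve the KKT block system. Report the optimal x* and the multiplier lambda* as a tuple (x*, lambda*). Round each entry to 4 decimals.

Form the Lagrangian:
  L(x, lambda) = (1/2) x^T Q x + c^T x + lambda^T (A x - b)
Stationarity (grad_x L = 0): Q x + c + A^T lambda = 0.
Primal feasibility: A x = b.

This gives the KKT block system:
  [ Q   A^T ] [ x     ]   [-c ]
  [ A    0  ] [ lambda ] = [ b ]

Solving the linear system:
  x*      = (1.3269, -0.5096)
  lambda* = (2.5385)
  f(x*)   = 4.6106

x* = (1.3269, -0.5096), lambda* = (2.5385)


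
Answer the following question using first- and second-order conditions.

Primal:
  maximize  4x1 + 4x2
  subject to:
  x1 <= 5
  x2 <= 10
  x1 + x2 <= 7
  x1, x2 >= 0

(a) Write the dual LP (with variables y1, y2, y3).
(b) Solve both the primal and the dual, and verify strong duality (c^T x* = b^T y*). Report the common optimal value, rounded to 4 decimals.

The standard primal-dual pair for 'max c^T x s.t. A x <= b, x >= 0' is:
  Dual:  min b^T y  s.t.  A^T y >= c,  y >= 0.

So the dual LP is:
  minimize  5y1 + 10y2 + 7y3
  subject to:
    y1 + y3 >= 4
    y2 + y3 >= 4
    y1, y2, y3 >= 0

Solving the primal: x* = (0, 7).
  primal value c^T x* = 28.
Solving the dual: y* = (0, 0, 4).
  dual value b^T y* = 28.
Strong duality: c^T x* = b^T y*. Confirmed.

28


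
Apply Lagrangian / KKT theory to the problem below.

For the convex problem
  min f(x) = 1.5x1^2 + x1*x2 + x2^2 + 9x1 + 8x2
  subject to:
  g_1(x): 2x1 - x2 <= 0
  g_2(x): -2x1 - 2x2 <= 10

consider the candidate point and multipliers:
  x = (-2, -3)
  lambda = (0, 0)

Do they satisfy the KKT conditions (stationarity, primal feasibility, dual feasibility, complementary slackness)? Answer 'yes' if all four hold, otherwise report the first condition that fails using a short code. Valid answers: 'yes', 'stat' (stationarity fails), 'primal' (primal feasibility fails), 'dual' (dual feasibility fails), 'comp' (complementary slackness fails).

Gradient of f: grad f(x) = Q x + c = (0, 0)
Constraint values g_i(x) = a_i^T x - b_i:
  g_1((-2, -3)) = -1
  g_2((-2, -3)) = 0
Stationarity residual: grad f(x) + sum_i lambda_i a_i = (0, 0)
  -> stationarity OK
Primal feasibility (all g_i <= 0): OK
Dual feasibility (all lambda_i >= 0): OK
Complementary slackness (lambda_i * g_i(x) = 0 for all i): OK

Verdict: yes, KKT holds.

yes


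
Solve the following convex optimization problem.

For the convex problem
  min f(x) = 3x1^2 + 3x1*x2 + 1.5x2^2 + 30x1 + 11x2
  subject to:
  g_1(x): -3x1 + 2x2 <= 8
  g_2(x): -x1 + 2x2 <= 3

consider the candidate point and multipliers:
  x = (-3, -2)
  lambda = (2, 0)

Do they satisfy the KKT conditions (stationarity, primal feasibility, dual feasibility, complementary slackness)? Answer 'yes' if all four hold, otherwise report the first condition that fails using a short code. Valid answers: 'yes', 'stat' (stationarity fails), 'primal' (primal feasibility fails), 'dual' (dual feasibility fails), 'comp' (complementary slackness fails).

Gradient of f: grad f(x) = Q x + c = (6, -4)
Constraint values g_i(x) = a_i^T x - b_i:
  g_1((-3, -2)) = -3
  g_2((-3, -2)) = -4
Stationarity residual: grad f(x) + sum_i lambda_i a_i = (0, 0)
  -> stationarity OK
Primal feasibility (all g_i <= 0): OK
Dual feasibility (all lambda_i >= 0): OK
Complementary slackness (lambda_i * g_i(x) = 0 for all i): FAILS

Verdict: the first failing condition is complementary_slackness -> comp.

comp


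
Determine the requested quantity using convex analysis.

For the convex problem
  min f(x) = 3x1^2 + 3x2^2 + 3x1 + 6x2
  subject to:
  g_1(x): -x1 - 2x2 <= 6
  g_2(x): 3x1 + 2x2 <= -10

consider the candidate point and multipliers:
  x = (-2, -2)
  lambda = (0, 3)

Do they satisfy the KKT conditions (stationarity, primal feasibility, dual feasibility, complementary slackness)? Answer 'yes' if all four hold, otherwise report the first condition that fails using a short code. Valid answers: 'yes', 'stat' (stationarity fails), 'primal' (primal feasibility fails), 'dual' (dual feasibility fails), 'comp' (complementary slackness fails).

Gradient of f: grad f(x) = Q x + c = (-9, -6)
Constraint values g_i(x) = a_i^T x - b_i:
  g_1((-2, -2)) = 0
  g_2((-2, -2)) = 0
Stationarity residual: grad f(x) + sum_i lambda_i a_i = (0, 0)
  -> stationarity OK
Primal feasibility (all g_i <= 0): OK
Dual feasibility (all lambda_i >= 0): OK
Complementary slackness (lambda_i * g_i(x) = 0 for all i): OK

Verdict: yes, KKT holds.

yes


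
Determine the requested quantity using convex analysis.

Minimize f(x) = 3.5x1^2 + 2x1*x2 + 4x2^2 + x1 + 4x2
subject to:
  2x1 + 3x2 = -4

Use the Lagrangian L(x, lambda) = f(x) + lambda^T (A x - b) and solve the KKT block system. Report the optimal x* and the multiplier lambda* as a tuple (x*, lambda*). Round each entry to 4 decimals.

Form the Lagrangian:
  L(x, lambda) = (1/2) x^T Q x + c^T x + lambda^T (A x - b)
Stationarity (grad_x L = 0): Q x + c + A^T lambda = 0.
Primal feasibility: A x = b.

This gives the KKT block system:
  [ Q   A^T ] [ x     ]   [-c ]
  [ A    0  ] [ lambda ] = [ b ]

Solving the linear system:
  x*      = (-0.3521, -1.0986)
  lambda* = (1.831)
  f(x*)   = 1.2887

x* = (-0.3521, -1.0986), lambda* = (1.831)


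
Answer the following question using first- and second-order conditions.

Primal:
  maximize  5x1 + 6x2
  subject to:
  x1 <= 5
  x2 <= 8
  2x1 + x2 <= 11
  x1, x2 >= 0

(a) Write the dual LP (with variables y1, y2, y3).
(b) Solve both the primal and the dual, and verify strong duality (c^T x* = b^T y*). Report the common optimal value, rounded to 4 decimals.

The standard primal-dual pair for 'max c^T x s.t. A x <= b, x >= 0' is:
  Dual:  min b^T y  s.t.  A^T y >= c,  y >= 0.

So the dual LP is:
  minimize  5y1 + 8y2 + 11y3
  subject to:
    y1 + 2y3 >= 5
    y2 + y3 >= 6
    y1, y2, y3 >= 0

Solving the primal: x* = (1.5, 8).
  primal value c^T x* = 55.5.
Solving the dual: y* = (0, 3.5, 2.5).
  dual value b^T y* = 55.5.
Strong duality: c^T x* = b^T y*. Confirmed.

55.5


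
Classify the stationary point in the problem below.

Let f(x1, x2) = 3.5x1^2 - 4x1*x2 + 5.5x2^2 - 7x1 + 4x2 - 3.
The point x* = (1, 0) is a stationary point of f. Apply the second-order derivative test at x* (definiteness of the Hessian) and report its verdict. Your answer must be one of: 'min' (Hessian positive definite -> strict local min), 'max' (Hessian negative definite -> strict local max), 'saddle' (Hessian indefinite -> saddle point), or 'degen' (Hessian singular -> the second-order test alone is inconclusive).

Compute the Hessian H = grad^2 f:
  H = [[7, -4], [-4, 11]]
Verify stationarity: grad f(x*) = H x* + g = (0, 0).
Eigenvalues of H: 4.5279, 13.4721.
Both eigenvalues > 0, so H is positive definite -> x* is a strict local min.

min


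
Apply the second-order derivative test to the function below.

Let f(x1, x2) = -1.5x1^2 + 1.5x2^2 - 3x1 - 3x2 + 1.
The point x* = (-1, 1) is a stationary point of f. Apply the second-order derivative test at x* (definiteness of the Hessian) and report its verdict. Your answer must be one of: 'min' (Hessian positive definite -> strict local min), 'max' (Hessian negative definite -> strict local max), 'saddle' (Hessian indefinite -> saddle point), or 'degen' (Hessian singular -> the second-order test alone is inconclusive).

Compute the Hessian H = grad^2 f:
  H = [[-3, 0], [0, 3]]
Verify stationarity: grad f(x*) = H x* + g = (0, 0).
Eigenvalues of H: -3, 3.
Eigenvalues have mixed signs, so H is indefinite -> x* is a saddle point.

saddle


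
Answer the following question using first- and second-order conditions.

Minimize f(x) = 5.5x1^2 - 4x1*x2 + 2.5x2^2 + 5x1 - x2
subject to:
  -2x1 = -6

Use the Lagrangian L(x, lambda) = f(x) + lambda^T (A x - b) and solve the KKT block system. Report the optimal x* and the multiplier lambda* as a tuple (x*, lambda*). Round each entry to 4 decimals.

Form the Lagrangian:
  L(x, lambda) = (1/2) x^T Q x + c^T x + lambda^T (A x - b)
Stationarity (grad_x L = 0): Q x + c + A^T lambda = 0.
Primal feasibility: A x = b.

This gives the KKT block system:
  [ Q   A^T ] [ x     ]   [-c ]
  [ A    0  ] [ lambda ] = [ b ]

Solving the linear system:
  x*      = (3, 2.6)
  lambda* = (13.8)
  f(x*)   = 47.6

x* = (3, 2.6), lambda* = (13.8)


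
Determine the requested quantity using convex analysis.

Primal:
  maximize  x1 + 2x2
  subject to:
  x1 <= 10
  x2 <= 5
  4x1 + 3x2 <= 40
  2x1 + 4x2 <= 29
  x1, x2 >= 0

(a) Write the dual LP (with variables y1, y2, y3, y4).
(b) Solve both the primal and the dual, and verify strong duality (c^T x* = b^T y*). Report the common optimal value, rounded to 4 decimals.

The standard primal-dual pair for 'max c^T x s.t. A x <= b, x >= 0' is:
  Dual:  min b^T y  s.t.  A^T y >= c,  y >= 0.

So the dual LP is:
  minimize  10y1 + 5y2 + 40y3 + 29y4
  subject to:
    y1 + 4y3 + 2y4 >= 1
    y2 + 3y3 + 4y4 >= 2
    y1, y2, y3, y4 >= 0

Solving the primal: x* = (7.3, 3.6).
  primal value c^T x* = 14.5.
Solving the dual: y* = (0, 0, 0, 0.5).
  dual value b^T y* = 14.5.
Strong duality: c^T x* = b^T y*. Confirmed.

14.5


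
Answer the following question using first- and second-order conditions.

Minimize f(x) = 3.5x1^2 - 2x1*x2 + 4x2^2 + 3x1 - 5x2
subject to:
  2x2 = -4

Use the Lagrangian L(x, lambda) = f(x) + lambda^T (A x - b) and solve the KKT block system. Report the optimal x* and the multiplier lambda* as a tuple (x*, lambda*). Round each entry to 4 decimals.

Form the Lagrangian:
  L(x, lambda) = (1/2) x^T Q x + c^T x + lambda^T (A x - b)
Stationarity (grad_x L = 0): Q x + c + A^T lambda = 0.
Primal feasibility: A x = b.

This gives the KKT block system:
  [ Q   A^T ] [ x     ]   [-c ]
  [ A    0  ] [ lambda ] = [ b ]

Solving the linear system:
  x*      = (-1, -2)
  lambda* = (9.5)
  f(x*)   = 22.5

x* = (-1, -2), lambda* = (9.5)


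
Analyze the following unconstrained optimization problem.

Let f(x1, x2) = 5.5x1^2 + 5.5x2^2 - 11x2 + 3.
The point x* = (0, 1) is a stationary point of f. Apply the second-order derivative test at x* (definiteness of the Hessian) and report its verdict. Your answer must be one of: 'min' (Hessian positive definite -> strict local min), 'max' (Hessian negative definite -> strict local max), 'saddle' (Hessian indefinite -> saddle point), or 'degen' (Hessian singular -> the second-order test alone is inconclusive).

Compute the Hessian H = grad^2 f:
  H = [[11, 0], [0, 11]]
Verify stationarity: grad f(x*) = H x* + g = (0, 0).
Eigenvalues of H: 11, 11.
Both eigenvalues > 0, so H is positive definite -> x* is a strict local min.

min


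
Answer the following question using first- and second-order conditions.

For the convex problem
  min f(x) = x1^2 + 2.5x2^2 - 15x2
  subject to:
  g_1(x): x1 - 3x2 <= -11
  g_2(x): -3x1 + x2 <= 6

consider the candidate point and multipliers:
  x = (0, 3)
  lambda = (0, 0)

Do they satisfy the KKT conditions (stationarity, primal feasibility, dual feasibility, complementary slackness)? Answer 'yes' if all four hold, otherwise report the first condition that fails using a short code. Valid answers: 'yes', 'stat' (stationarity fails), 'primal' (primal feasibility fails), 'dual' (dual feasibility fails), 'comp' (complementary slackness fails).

Gradient of f: grad f(x) = Q x + c = (0, 0)
Constraint values g_i(x) = a_i^T x - b_i:
  g_1((0, 3)) = 2
  g_2((0, 3)) = -3
Stationarity residual: grad f(x) + sum_i lambda_i a_i = (0, 0)
  -> stationarity OK
Primal feasibility (all g_i <= 0): FAILS
Dual feasibility (all lambda_i >= 0): OK
Complementary slackness (lambda_i * g_i(x) = 0 for all i): OK

Verdict: the first failing condition is primal_feasibility -> primal.

primal


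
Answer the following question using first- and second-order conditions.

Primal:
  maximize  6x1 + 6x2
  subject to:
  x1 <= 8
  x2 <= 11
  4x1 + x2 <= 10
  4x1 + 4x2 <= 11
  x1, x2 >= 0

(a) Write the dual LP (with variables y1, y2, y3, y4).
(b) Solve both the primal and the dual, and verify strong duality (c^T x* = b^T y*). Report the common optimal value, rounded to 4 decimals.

The standard primal-dual pair for 'max c^T x s.t. A x <= b, x >= 0' is:
  Dual:  min b^T y  s.t.  A^T y >= c,  y >= 0.

So the dual LP is:
  minimize  8y1 + 11y2 + 10y3 + 11y4
  subject to:
    y1 + 4y3 + 4y4 >= 6
    y2 + y3 + 4y4 >= 6
    y1, y2, y3, y4 >= 0

Solving the primal: x* = (2.4167, 0.3333).
  primal value c^T x* = 16.5.
Solving the dual: y* = (0, 0, 0, 1.5).
  dual value b^T y* = 16.5.
Strong duality: c^T x* = b^T y*. Confirmed.

16.5


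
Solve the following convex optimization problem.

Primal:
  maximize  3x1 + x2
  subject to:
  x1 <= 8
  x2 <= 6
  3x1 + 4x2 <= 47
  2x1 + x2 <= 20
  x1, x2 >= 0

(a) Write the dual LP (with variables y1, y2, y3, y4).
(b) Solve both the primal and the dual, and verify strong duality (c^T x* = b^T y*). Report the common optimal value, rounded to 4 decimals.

The standard primal-dual pair for 'max c^T x s.t. A x <= b, x >= 0' is:
  Dual:  min b^T y  s.t.  A^T y >= c,  y >= 0.

So the dual LP is:
  minimize  8y1 + 6y2 + 47y3 + 20y4
  subject to:
    y1 + 3y3 + 2y4 >= 3
    y2 + 4y3 + y4 >= 1
    y1, y2, y3, y4 >= 0

Solving the primal: x* = (8, 4).
  primal value c^T x* = 28.
Solving the dual: y* = (1, 0, 0, 1).
  dual value b^T y* = 28.
Strong duality: c^T x* = b^T y*. Confirmed.

28


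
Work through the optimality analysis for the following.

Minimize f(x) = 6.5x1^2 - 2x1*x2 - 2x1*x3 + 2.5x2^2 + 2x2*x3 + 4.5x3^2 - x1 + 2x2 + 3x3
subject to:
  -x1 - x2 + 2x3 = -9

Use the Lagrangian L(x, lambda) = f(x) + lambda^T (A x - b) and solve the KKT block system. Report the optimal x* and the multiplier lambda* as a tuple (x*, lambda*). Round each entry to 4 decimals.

Form the Lagrangian:
  L(x, lambda) = (1/2) x^T Q x + c^T x + lambda^T (A x - b)
Stationarity (grad_x L = 0): Q x + c + A^T lambda = 0.
Primal feasibility: A x = b.

This gives the KKT block system:
  [ Q   A^T ] [ x     ]   [-c ]
  [ A    0  ] [ lambda ] = [ b ]

Solving the linear system:
  x*      = (0.7592, 2.7633, -2.7388)
  lambda* = (8.8204)
  f(x*)   = 37.9673

x* = (0.7592, 2.7633, -2.7388), lambda* = (8.8204)


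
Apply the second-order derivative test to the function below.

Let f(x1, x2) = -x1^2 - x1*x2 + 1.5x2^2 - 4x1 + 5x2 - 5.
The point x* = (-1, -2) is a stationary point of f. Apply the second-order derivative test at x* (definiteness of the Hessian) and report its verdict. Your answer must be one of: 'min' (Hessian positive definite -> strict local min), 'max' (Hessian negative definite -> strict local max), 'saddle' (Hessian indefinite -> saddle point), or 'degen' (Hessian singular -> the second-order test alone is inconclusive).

Compute the Hessian H = grad^2 f:
  H = [[-2, -1], [-1, 3]]
Verify stationarity: grad f(x*) = H x* + g = (0, 0).
Eigenvalues of H: -2.1926, 3.1926.
Eigenvalues have mixed signs, so H is indefinite -> x* is a saddle point.

saddle


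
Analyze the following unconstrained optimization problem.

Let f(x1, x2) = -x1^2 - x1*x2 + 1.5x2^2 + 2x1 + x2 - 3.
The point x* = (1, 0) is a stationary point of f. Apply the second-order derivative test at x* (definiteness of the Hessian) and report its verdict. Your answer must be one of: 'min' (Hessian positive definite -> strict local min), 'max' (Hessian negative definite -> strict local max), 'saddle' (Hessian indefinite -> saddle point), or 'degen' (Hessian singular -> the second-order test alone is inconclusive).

Compute the Hessian H = grad^2 f:
  H = [[-2, -1], [-1, 3]]
Verify stationarity: grad f(x*) = H x* + g = (0, 0).
Eigenvalues of H: -2.1926, 3.1926.
Eigenvalues have mixed signs, so H is indefinite -> x* is a saddle point.

saddle


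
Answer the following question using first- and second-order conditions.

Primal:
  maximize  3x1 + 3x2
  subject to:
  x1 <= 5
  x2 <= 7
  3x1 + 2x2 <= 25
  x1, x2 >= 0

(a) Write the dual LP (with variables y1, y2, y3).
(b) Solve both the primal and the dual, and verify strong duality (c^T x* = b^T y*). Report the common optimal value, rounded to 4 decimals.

The standard primal-dual pair for 'max c^T x s.t. A x <= b, x >= 0' is:
  Dual:  min b^T y  s.t.  A^T y >= c,  y >= 0.

So the dual LP is:
  minimize  5y1 + 7y2 + 25y3
  subject to:
    y1 + 3y3 >= 3
    y2 + 2y3 >= 3
    y1, y2, y3 >= 0

Solving the primal: x* = (3.6667, 7).
  primal value c^T x* = 32.
Solving the dual: y* = (0, 1, 1).
  dual value b^T y* = 32.
Strong duality: c^T x* = b^T y*. Confirmed.

32


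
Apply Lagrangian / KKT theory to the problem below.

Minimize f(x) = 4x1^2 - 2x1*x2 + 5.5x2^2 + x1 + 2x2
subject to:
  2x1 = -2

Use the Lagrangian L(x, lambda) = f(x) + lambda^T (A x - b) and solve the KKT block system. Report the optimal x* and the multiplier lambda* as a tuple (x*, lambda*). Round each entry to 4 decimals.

Form the Lagrangian:
  L(x, lambda) = (1/2) x^T Q x + c^T x + lambda^T (A x - b)
Stationarity (grad_x L = 0): Q x + c + A^T lambda = 0.
Primal feasibility: A x = b.

This gives the KKT block system:
  [ Q   A^T ] [ x     ]   [-c ]
  [ A    0  ] [ lambda ] = [ b ]

Solving the linear system:
  x*      = (-1, -0.3636)
  lambda* = (3.1364)
  f(x*)   = 2.2727

x* = (-1, -0.3636), lambda* = (3.1364)


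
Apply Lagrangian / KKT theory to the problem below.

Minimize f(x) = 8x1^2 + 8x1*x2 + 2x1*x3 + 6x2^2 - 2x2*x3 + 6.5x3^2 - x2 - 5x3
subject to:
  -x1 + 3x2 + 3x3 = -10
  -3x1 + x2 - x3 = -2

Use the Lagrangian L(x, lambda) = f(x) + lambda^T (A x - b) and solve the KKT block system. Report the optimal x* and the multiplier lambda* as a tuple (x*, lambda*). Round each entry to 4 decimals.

Form the Lagrangian:
  L(x, lambda) = (1/2) x^T Q x + c^T x + lambda^T (A x - b)
Stationarity (grad_x L = 0): Q x + c + A^T lambda = 0.
Primal feasibility: A x = b.

This gives the KKT block system:
  [ Q   A^T ] [ x     ]   [-c ]
  [ A    0  ] [ lambda ] = [ b ]

Solving the linear system:
  x*      = (0.6266, -1.6223, -1.5022)
  lambda* = (5.4134, -3.79)
  f(x*)   = 27.8436

x* = (0.6266, -1.6223, -1.5022), lambda* = (5.4134, -3.79)


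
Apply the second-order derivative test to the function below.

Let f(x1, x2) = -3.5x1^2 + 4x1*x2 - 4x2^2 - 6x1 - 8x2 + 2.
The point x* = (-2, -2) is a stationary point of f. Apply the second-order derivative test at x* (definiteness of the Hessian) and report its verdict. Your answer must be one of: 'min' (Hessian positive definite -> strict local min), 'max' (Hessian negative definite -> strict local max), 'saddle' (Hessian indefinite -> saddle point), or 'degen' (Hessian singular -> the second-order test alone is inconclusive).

Compute the Hessian H = grad^2 f:
  H = [[-7, 4], [4, -8]]
Verify stationarity: grad f(x*) = H x* + g = (0, 0).
Eigenvalues of H: -11.5311, -3.4689.
Both eigenvalues < 0, so H is negative definite -> x* is a strict local max.

max


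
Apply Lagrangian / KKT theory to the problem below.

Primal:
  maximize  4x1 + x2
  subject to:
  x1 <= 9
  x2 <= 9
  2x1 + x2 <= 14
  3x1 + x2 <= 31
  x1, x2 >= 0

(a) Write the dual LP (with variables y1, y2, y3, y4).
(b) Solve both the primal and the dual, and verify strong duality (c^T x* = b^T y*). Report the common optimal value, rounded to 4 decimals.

The standard primal-dual pair for 'max c^T x s.t. A x <= b, x >= 0' is:
  Dual:  min b^T y  s.t.  A^T y >= c,  y >= 0.

So the dual LP is:
  minimize  9y1 + 9y2 + 14y3 + 31y4
  subject to:
    y1 + 2y3 + 3y4 >= 4
    y2 + y3 + y4 >= 1
    y1, y2, y3, y4 >= 0

Solving the primal: x* = (7, 0).
  primal value c^T x* = 28.
Solving the dual: y* = (0, 0, 2, 0).
  dual value b^T y* = 28.
Strong duality: c^T x* = b^T y*. Confirmed.

28


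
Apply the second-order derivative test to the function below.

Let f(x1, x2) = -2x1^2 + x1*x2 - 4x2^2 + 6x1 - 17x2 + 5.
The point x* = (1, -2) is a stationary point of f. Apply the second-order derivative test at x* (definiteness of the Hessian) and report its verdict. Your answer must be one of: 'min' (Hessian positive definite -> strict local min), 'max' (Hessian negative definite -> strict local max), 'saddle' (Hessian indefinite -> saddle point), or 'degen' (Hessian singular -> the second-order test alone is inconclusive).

Compute the Hessian H = grad^2 f:
  H = [[-4, 1], [1, -8]]
Verify stationarity: grad f(x*) = H x* + g = (0, 0).
Eigenvalues of H: -8.2361, -3.7639.
Both eigenvalues < 0, so H is negative definite -> x* is a strict local max.

max


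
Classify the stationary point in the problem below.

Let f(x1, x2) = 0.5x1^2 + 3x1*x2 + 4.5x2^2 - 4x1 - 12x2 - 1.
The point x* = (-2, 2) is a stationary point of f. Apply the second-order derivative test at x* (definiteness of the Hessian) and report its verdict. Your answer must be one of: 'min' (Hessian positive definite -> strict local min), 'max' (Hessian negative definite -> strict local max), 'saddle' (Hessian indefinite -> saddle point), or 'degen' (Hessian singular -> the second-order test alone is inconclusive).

Compute the Hessian H = grad^2 f:
  H = [[1, 3], [3, 9]]
Verify stationarity: grad f(x*) = H x* + g = (0, 0).
Eigenvalues of H: 0, 10.
H has a zero eigenvalue (singular; positive semidefinite but not definite), so H is neither positive definite, negative definite, nor indefinite. The second-order test alone is inconclusive -> degen.
(Indeed, f is constant along the null direction of H through x*, so x* is not a strict local extremum.)

degen


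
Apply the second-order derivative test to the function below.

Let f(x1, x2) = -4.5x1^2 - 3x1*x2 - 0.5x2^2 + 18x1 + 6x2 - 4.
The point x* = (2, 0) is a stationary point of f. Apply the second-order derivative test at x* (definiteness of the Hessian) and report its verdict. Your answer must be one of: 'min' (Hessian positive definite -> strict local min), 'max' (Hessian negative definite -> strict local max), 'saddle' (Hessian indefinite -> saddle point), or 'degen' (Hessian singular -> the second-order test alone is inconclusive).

Compute the Hessian H = grad^2 f:
  H = [[-9, -3], [-3, -1]]
Verify stationarity: grad f(x*) = H x* + g = (0, 0).
Eigenvalues of H: -10, 0.
H has a zero eigenvalue (singular; negative semidefinite but not definite), so H is neither positive definite, negative definite, nor indefinite. The second-order test alone is inconclusive -> degen.
(Indeed, f is constant along the null direction of H through x*, so x* is not a strict local extremum.)

degen


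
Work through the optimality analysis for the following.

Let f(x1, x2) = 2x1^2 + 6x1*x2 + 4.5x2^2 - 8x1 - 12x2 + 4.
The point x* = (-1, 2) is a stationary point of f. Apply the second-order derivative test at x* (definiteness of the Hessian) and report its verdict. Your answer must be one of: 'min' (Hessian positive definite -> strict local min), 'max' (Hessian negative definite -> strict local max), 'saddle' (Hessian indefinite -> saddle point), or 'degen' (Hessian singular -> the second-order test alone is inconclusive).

Compute the Hessian H = grad^2 f:
  H = [[4, 6], [6, 9]]
Verify stationarity: grad f(x*) = H x* + g = (0, 0).
Eigenvalues of H: 0, 13.
H has a zero eigenvalue (singular; positive semidefinite but not definite), so H is neither positive definite, negative definite, nor indefinite. The second-order test alone is inconclusive -> degen.
(Indeed, f is constant along the null direction of H through x*, so x* is not a strict local extremum.)

degen


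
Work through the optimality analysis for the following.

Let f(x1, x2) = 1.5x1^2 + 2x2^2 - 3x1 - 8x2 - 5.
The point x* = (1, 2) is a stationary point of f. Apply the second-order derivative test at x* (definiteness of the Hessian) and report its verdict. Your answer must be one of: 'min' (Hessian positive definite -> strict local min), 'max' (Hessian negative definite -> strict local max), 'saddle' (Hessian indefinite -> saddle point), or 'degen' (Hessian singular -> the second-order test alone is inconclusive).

Compute the Hessian H = grad^2 f:
  H = [[3, 0], [0, 4]]
Verify stationarity: grad f(x*) = H x* + g = (0, 0).
Eigenvalues of H: 3, 4.
Both eigenvalues > 0, so H is positive definite -> x* is a strict local min.

min


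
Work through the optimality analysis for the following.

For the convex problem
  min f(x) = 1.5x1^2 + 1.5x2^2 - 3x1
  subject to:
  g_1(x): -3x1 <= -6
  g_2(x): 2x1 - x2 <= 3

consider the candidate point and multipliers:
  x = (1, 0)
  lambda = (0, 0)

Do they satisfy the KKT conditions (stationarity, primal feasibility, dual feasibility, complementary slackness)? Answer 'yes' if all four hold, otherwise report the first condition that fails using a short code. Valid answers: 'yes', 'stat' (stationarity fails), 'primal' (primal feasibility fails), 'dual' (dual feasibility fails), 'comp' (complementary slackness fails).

Gradient of f: grad f(x) = Q x + c = (0, 0)
Constraint values g_i(x) = a_i^T x - b_i:
  g_1((1, 0)) = 3
  g_2((1, 0)) = -1
Stationarity residual: grad f(x) + sum_i lambda_i a_i = (0, 0)
  -> stationarity OK
Primal feasibility (all g_i <= 0): FAILS
Dual feasibility (all lambda_i >= 0): OK
Complementary slackness (lambda_i * g_i(x) = 0 for all i): OK

Verdict: the first failing condition is primal_feasibility -> primal.

primal


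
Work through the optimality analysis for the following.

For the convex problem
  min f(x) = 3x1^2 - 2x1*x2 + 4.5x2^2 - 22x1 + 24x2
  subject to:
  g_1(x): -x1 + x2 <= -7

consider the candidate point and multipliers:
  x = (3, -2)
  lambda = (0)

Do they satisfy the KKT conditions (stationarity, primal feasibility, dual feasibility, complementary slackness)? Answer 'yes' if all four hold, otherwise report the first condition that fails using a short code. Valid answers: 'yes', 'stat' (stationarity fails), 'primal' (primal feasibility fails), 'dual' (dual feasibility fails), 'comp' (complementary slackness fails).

Gradient of f: grad f(x) = Q x + c = (0, 0)
Constraint values g_i(x) = a_i^T x - b_i:
  g_1((3, -2)) = 2
Stationarity residual: grad f(x) + sum_i lambda_i a_i = (0, 0)
  -> stationarity OK
Primal feasibility (all g_i <= 0): FAILS
Dual feasibility (all lambda_i >= 0): OK
Complementary slackness (lambda_i * g_i(x) = 0 for all i): OK

Verdict: the first failing condition is primal_feasibility -> primal.

primal


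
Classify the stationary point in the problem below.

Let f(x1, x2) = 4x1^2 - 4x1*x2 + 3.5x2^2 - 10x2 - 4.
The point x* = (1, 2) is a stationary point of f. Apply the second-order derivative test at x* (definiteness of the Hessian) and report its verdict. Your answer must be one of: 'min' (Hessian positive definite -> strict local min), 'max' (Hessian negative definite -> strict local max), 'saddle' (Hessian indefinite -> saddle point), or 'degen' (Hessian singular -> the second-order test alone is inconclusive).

Compute the Hessian H = grad^2 f:
  H = [[8, -4], [-4, 7]]
Verify stationarity: grad f(x*) = H x* + g = (0, 0).
Eigenvalues of H: 3.4689, 11.5311.
Both eigenvalues > 0, so H is positive definite -> x* is a strict local min.

min


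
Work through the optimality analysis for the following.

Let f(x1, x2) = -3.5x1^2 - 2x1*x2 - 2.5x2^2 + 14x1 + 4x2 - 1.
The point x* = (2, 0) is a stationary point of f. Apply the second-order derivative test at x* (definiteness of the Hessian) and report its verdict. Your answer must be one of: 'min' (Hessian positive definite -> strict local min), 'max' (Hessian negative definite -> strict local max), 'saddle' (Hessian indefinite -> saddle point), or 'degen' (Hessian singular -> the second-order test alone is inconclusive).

Compute the Hessian H = grad^2 f:
  H = [[-7, -2], [-2, -5]]
Verify stationarity: grad f(x*) = H x* + g = (0, 0).
Eigenvalues of H: -8.2361, -3.7639.
Both eigenvalues < 0, so H is negative definite -> x* is a strict local max.

max


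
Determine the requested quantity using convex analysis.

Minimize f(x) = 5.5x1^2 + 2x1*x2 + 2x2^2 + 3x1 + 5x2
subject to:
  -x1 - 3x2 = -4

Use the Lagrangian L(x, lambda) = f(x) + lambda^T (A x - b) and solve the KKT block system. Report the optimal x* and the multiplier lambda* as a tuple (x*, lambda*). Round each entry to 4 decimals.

Form the Lagrangian:
  L(x, lambda) = (1/2) x^T Q x + c^T x + lambda^T (A x - b)
Stationarity (grad_x L = 0): Q x + c + A^T lambda = 0.
Primal feasibility: A x = b.

This gives the KKT block system:
  [ Q   A^T ] [ x     ]   [-c ]
  [ A    0  ] [ lambda ] = [ b ]

Solving the linear system:
  x*      = (-0.2198, 1.4066)
  lambda* = (3.3956)
  f(x*)   = 9.978

x* = (-0.2198, 1.4066), lambda* = (3.3956)


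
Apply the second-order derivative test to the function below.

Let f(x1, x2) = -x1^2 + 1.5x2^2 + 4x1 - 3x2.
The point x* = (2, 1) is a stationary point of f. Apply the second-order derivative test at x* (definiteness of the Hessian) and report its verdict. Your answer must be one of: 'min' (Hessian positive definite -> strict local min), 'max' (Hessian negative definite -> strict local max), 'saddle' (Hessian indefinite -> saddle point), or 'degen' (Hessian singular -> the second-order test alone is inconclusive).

Compute the Hessian H = grad^2 f:
  H = [[-2, 0], [0, 3]]
Verify stationarity: grad f(x*) = H x* + g = (0, 0).
Eigenvalues of H: -2, 3.
Eigenvalues have mixed signs, so H is indefinite -> x* is a saddle point.

saddle


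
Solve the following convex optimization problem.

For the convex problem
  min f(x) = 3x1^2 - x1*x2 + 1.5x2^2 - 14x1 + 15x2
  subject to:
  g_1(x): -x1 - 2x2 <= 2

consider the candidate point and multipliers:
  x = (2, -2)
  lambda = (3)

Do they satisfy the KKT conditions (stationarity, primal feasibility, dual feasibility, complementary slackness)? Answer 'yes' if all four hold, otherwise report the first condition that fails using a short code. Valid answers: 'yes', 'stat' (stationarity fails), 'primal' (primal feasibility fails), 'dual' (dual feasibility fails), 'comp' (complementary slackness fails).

Gradient of f: grad f(x) = Q x + c = (0, 7)
Constraint values g_i(x) = a_i^T x - b_i:
  g_1((2, -2)) = 0
Stationarity residual: grad f(x) + sum_i lambda_i a_i = (-3, 1)
  -> stationarity FAILS
Primal feasibility (all g_i <= 0): OK
Dual feasibility (all lambda_i >= 0): OK
Complementary slackness (lambda_i * g_i(x) = 0 for all i): OK

Verdict: the first failing condition is stationarity -> stat.

stat


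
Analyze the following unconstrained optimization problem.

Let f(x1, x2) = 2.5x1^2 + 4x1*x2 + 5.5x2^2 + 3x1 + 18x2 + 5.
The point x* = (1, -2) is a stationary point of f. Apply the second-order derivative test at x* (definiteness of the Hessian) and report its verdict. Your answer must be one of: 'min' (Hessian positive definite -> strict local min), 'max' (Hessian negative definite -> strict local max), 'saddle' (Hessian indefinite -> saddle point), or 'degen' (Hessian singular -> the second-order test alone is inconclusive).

Compute the Hessian H = grad^2 f:
  H = [[5, 4], [4, 11]]
Verify stationarity: grad f(x*) = H x* + g = (0, 0).
Eigenvalues of H: 3, 13.
Both eigenvalues > 0, so H is positive definite -> x* is a strict local min.

min


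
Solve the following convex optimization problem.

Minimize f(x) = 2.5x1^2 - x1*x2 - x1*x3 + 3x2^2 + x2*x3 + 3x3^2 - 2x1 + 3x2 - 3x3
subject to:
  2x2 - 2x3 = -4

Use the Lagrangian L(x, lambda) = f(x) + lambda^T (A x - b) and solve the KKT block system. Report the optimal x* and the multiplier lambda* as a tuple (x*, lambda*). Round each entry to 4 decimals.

Form the Lagrangian:
  L(x, lambda) = (1/2) x^T Q x + c^T x + lambda^T (A x - b)
Stationarity (grad_x L = 0): Q x + c + A^T lambda = 0.
Primal feasibility: A x = b.

This gives the KKT block system:
  [ Q   A^T ] [ x     ]   [-c ]
  [ A    0  ] [ lambda ] = [ b ]

Solving the linear system:
  x*      = (0.4242, -0.9394, 1.0606)
  lambda* = (1)
  f(x*)   = -1.4242

x* = (0.4242, -0.9394, 1.0606), lambda* = (1)


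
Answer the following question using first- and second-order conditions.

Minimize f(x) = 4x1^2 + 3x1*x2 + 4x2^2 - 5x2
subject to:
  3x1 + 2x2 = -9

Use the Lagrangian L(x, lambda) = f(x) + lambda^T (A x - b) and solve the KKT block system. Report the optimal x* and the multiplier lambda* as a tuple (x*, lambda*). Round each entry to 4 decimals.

Form the Lagrangian:
  L(x, lambda) = (1/2) x^T Q x + c^T x + lambda^T (A x - b)
Stationarity (grad_x L = 0): Q x + c + A^T lambda = 0.
Primal feasibility: A x = b.

This gives the KKT block system:
  [ Q   A^T ] [ x     ]   [-c ]
  [ A    0  ] [ lambda ] = [ b ]

Solving the linear system:
  x*      = (-2.8235, -0.2647)
  lambda* = (7.7941)
  f(x*)   = 35.7353

x* = (-2.8235, -0.2647), lambda* = (7.7941)


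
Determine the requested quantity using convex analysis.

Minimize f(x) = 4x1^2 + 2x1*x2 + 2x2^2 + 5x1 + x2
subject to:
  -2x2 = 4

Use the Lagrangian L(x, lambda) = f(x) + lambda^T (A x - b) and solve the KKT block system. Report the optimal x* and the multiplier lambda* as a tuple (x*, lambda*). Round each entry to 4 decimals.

Form the Lagrangian:
  L(x, lambda) = (1/2) x^T Q x + c^T x + lambda^T (A x - b)
Stationarity (grad_x L = 0): Q x + c + A^T lambda = 0.
Primal feasibility: A x = b.

This gives the KKT block system:
  [ Q   A^T ] [ x     ]   [-c ]
  [ A    0  ] [ lambda ] = [ b ]

Solving the linear system:
  x*      = (-0.125, -2)
  lambda* = (-3.625)
  f(x*)   = 5.9375

x* = (-0.125, -2), lambda* = (-3.625)


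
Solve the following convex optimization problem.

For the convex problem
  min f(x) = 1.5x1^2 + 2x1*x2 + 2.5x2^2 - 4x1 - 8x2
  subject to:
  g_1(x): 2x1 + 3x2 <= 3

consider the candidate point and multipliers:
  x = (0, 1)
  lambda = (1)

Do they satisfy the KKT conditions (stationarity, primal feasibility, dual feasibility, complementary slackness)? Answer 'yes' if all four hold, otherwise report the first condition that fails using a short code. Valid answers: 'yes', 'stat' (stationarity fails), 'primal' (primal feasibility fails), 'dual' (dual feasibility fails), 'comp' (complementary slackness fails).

Gradient of f: grad f(x) = Q x + c = (-2, -3)
Constraint values g_i(x) = a_i^T x - b_i:
  g_1((0, 1)) = 0
Stationarity residual: grad f(x) + sum_i lambda_i a_i = (0, 0)
  -> stationarity OK
Primal feasibility (all g_i <= 0): OK
Dual feasibility (all lambda_i >= 0): OK
Complementary slackness (lambda_i * g_i(x) = 0 for all i): OK

Verdict: yes, KKT holds.

yes


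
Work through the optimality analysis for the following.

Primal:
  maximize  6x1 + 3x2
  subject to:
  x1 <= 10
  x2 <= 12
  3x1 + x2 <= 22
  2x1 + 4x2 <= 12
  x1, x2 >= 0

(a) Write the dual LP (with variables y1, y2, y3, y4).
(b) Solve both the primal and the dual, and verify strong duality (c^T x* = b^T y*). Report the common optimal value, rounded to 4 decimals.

The standard primal-dual pair for 'max c^T x s.t. A x <= b, x >= 0' is:
  Dual:  min b^T y  s.t.  A^T y >= c,  y >= 0.

So the dual LP is:
  minimize  10y1 + 12y2 + 22y3 + 12y4
  subject to:
    y1 + 3y3 + 2y4 >= 6
    y2 + y3 + 4y4 >= 3
    y1, y2, y3, y4 >= 0

Solving the primal: x* = (6, 0).
  primal value c^T x* = 36.
Solving the dual: y* = (0, 0, 0, 3).
  dual value b^T y* = 36.
Strong duality: c^T x* = b^T y*. Confirmed.

36
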